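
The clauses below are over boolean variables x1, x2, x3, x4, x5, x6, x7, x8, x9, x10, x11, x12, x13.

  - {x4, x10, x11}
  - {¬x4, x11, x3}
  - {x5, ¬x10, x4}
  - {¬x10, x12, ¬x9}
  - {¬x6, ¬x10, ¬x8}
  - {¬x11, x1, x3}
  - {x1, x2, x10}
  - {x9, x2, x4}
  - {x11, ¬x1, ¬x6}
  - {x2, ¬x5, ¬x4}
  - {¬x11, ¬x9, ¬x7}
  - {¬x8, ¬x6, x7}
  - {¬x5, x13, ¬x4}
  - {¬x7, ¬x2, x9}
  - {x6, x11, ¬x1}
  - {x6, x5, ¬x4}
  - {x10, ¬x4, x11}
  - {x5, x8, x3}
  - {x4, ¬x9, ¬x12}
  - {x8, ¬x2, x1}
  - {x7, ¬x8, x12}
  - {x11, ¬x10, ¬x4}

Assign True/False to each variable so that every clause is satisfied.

x1=False, x2=True, x3=True, x4=False, x5=True, x6=False, x7=False, x8=True, x9=False, x10=True, x11=False, x12=True, x13=False

x3 occurs only positively in the remaining clauses — set x3 = True.
Try x1 = False.
Branch on x2: take x2 = True.
  then x8 is forced to True.
Branch on x4: take x4 = False.
The remaining clauses are satisfied by x5 = True, x6 = False, x7 = False, x9 = False, x10 = True, x11 = False, x12 = True, x13 = False.
Check each clause:
  1. {x4, x11, x10} — x10 is true.
  2. {x11, ¬x4, x3} — x3 is true.
  3. {x5, x4, ¬x10} — x5 is true.
  4. {¬x10, x12, ¬x9} — x12 is true.
  5. {¬x6, ¬x8, ¬x10} — ¬x6 is true.
  6. {x1, x3, ¬x11} — x3 is true.
  7. {x2, x10, x1} — x2 is true.
  8. {x4, x9, x2} — x2 is true.
  9. {x11, ¬x1, ¬x6} — ¬x6 is true.
  10. {x2, ¬x5, ¬x4} — x2 is true.
  11. {¬x11, ¬x7, ¬x9} — ¬x7 is true.
  12. {¬x8, ¬x6, x7} — ¬x6 is true.
  13. {x13, ¬x5, ¬x4} — ¬x4 is true.
  14. {x9, ¬x7, ¬x2} — ¬x7 is true.
  15. {x11, x6, ¬x1} — ¬x1 is true.
  16. {x5, ¬x4, x6} — ¬x4 is true.
  17. {x10, ¬x4, x11} — x10 is true.
  18. {x5, x8, x3} — x8 is true.
  19. {x4, ¬x9, ¬x12} — ¬x9 is true.
  20. {x8, x1, ¬x2} — x8 is true.
  21. {x12, x7, ¬x8} — x12 is true.
  22. {¬x4, ¬x10, x11} — ¬x4 is true.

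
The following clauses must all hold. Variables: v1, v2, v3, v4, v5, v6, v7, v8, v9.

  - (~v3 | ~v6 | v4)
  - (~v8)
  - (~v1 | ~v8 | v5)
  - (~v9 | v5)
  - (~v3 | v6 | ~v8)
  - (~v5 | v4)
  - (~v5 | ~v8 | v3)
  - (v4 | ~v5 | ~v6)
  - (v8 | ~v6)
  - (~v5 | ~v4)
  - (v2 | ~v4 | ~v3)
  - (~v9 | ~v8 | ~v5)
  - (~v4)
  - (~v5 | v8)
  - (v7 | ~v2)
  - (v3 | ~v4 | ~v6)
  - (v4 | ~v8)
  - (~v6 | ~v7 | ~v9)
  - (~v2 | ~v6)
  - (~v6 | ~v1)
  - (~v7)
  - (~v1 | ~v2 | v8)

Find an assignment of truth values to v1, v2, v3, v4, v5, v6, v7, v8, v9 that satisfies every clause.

v1 = T  v2 = F  v3 = F  v4 = F  v5 = F  v6 = F  v7 = F  v8 = F  v9 = F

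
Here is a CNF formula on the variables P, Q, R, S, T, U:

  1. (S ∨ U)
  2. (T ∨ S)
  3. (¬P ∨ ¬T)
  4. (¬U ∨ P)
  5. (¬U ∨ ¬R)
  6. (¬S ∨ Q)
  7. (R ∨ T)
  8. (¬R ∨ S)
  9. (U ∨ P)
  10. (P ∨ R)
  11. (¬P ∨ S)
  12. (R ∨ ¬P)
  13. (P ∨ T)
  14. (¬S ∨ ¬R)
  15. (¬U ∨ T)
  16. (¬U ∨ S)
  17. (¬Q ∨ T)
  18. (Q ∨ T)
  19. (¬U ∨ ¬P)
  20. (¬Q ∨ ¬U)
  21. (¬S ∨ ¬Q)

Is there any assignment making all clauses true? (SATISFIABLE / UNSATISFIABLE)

UNSATISFIABLE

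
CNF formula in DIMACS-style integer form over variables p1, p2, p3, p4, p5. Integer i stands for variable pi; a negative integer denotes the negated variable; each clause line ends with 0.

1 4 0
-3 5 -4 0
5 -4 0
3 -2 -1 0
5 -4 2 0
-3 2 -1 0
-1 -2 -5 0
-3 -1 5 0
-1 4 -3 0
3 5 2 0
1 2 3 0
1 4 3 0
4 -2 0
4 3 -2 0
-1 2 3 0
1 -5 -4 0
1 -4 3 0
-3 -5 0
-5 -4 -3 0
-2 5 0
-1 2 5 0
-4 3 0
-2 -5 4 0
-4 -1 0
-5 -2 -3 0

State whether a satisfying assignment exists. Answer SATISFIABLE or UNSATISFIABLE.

p3 = True:
  propagation gives p5=False, p4=False, p1=True; an empty clause results — contradiction.
p3 = False:
  propagation gives p4=False, p1=True, p2=False; an empty clause results — contradiction.
Every branch closes, so no satisfying assignment exists.

UNSATISFIABLE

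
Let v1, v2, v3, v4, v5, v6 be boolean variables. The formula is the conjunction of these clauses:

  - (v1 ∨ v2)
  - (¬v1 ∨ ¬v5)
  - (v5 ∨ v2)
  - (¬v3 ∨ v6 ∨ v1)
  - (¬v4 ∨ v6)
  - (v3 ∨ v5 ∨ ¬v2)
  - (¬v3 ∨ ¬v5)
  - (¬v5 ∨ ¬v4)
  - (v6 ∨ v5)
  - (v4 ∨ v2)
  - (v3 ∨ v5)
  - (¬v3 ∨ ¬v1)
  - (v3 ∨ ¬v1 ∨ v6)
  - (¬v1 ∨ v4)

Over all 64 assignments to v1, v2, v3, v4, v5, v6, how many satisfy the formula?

4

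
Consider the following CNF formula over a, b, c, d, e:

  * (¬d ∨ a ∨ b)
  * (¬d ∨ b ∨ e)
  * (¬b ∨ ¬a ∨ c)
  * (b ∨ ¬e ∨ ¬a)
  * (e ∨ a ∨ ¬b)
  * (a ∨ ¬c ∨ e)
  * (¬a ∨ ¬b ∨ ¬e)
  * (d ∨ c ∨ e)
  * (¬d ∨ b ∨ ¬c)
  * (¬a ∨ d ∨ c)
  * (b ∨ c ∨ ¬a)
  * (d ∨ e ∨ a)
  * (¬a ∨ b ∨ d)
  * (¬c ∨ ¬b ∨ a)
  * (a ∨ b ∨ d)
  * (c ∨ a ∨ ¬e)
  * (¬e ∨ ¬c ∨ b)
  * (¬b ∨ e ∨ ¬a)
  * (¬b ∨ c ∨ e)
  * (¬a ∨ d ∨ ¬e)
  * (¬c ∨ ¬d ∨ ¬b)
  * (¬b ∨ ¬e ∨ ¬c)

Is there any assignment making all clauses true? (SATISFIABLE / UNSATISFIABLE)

b = True:
  a = True:
    propagation gives c=True, e=False; an empty clause results — contradiction.
  a = False:
    propagation gives e=True, c=False; an empty clause results — contradiction.
b = False:
  a = True:
    propagation gives e=False, d=False; an empty clause results — contradiction.
  a = False:
    propagation gives d=False; an empty clause results — contradiction.
Every branch closes, so no satisfying assignment exists.

UNSATISFIABLE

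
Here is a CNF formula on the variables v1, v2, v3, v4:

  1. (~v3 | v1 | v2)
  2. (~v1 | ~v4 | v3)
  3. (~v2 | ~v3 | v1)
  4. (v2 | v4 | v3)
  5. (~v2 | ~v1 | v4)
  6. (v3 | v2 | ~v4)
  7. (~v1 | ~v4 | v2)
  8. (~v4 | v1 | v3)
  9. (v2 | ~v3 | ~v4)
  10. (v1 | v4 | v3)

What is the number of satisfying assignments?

The models are:
  v1=T v2=F v3=T v4=F
  v1=T v2=T v3=T v4=T
Count: 2.

2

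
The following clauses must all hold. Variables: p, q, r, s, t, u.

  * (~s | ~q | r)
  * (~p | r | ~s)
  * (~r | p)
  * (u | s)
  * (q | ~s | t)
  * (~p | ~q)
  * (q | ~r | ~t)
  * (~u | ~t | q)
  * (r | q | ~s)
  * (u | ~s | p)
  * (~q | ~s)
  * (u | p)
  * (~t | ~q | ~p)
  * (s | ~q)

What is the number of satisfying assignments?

3

Satisfying assignments:
  p=F q=F r=F s=F t=F u=T
  p=T q=F r=F s=F t=F u=T
  p=T q=F r=T s=F t=F u=T
Count: 3.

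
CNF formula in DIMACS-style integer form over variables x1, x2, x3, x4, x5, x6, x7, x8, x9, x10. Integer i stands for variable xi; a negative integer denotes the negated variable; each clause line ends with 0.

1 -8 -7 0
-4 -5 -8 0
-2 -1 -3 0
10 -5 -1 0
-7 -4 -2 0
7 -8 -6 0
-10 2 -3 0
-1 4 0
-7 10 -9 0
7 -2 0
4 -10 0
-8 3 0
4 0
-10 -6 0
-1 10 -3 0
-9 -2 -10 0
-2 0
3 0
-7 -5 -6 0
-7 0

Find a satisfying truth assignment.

x1=F, x2=F, x3=T, x4=T, x5=F, x6=T, x7=F, x8=F, x9=T, x10=F

The clause (x4) is unit: x4 must be True.
(~x2) is a unit clause, so x2 = False.
The clause (x3) is unit: x3 must be True.
Unit propagation: (~x10) forces x10 = False.
Unit propagation: (~x1) forces x1 = False.
Unit propagation: (~x7) forces x7 = False.
x5 occurs only negated in the remaining clauses — set x5 = False.
x8 occurs only negated in the remaining clauses — set x8 = False.
x6, x9 are now unconstrained; take x6 = True, x9 = True.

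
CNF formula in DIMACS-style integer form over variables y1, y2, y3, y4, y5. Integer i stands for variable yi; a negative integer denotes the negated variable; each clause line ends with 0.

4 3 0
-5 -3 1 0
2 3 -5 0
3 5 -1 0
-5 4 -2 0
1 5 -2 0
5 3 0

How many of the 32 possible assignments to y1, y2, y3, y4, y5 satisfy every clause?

11

Split on y5, then y3.
  y5=1, y3=1: remaining (y1,y2,y4) ∈ {(1,0,0); (1,0,1); (1,1,1)} — 3.
  y5=1, y3=0: remaining (y1,y2,y4) ∈ {(0,1,1); (1,1,1)} — 2.
  y5=0, y3=1: y4 free; 3 ways for (y1,y2) × 2^1 = 6.
  y5=0, y3=0: a clause becomes empty — 0.
Total: 3 + 2 + 6 + 0 = 11.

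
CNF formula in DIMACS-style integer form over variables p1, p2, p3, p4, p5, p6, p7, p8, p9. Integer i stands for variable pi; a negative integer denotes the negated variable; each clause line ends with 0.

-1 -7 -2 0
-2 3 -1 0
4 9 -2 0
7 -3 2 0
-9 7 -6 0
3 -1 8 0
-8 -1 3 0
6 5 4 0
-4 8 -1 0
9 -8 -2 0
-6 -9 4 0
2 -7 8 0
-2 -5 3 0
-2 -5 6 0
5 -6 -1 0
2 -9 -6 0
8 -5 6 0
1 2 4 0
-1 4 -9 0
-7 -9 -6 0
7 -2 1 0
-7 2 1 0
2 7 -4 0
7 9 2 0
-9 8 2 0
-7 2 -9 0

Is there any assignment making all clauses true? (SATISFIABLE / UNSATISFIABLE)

SATISFIABLE

Branch on p1: take p1 = True.
Set p2 = False and propagate.
Branch on p3: take p3 = True.
  then p7 is forced to True.
  then p8 is forced to True.
  then p9 is forced to False.
For the remaining variables, p4 = False, p5 = True, p6 = False works.
So p1=T, p2=F, p3=T, p4=F, p5=T, p6=F, p7=T, p8=T, p9=F is a satisfying assignment.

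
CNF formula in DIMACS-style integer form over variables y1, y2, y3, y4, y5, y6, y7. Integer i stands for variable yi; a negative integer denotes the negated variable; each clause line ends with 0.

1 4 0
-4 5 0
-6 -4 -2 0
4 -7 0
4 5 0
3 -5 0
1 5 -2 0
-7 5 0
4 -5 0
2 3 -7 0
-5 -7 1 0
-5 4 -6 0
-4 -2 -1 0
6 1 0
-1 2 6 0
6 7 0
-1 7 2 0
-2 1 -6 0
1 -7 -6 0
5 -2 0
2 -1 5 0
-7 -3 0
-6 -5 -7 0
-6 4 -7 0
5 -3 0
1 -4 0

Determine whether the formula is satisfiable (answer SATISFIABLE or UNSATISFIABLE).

UNSATISFIABLE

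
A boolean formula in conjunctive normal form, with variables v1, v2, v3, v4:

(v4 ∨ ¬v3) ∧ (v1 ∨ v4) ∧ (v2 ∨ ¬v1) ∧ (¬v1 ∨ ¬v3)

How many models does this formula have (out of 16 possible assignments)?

6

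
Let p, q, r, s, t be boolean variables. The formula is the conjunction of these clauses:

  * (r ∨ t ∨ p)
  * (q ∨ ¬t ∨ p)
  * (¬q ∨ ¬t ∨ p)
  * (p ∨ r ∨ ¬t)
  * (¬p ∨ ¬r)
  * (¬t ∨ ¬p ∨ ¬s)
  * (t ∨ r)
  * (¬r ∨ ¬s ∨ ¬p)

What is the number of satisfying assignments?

6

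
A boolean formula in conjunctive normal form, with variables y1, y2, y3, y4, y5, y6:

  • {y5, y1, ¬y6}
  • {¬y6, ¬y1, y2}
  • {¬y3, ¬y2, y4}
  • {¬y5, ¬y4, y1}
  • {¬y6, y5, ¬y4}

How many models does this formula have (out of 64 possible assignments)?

Case analysis on y1 and y4:
  y1=T, y4=T: y3 free; 5 ways for (y2,y5,y6) × 2^1 = 10.
  y1=T, y4=F: y5 free; 4 ways for (y2,y3,y6) × 2^1 = 8.
  y1=F, y4=T: remaining (y2,y3,y5,y6) ∈ {(F,F,F,F); (F,T,F,F); (T,F,F,F); (T,T,F,F)} — 4.
  y1=F, y4=F: 9 of the 16 assignments to (y2,y3,y5,y6) work.
Total: 10 + 8 + 4 + 9 = 31.

31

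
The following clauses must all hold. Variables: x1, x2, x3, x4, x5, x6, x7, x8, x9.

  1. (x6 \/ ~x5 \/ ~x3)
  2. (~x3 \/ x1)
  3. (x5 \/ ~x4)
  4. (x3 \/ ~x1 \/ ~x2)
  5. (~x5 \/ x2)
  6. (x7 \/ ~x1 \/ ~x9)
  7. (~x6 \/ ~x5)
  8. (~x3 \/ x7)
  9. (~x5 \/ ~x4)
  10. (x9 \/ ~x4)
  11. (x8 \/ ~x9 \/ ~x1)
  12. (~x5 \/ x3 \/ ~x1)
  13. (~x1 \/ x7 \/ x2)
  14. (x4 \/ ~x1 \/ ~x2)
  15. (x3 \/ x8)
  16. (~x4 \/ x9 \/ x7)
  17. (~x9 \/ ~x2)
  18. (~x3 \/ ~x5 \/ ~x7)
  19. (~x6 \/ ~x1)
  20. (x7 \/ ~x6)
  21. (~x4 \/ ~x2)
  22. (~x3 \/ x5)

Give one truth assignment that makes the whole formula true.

x1 = F  x2 = F  x3 = F  x4 = F  x5 = F  x6 = F  x7 = T  x8 = T  x9 = F

Check each clause:
  1. (x6 \/ ~x3 \/ ~x5) — ~x5 is true.
  2. (x1 \/ ~x3) — ~x3 is true.
  3. (~x4 \/ x5) — ~x4 is true.
  4. (~x2 \/ ~x1 \/ x3) — ~x1 is true.
  5. (x2 \/ ~x5) — ~x5 is true.
  6. (x7 \/ ~x9 \/ ~x1) — x7 is true.
  7. (~x5 \/ ~x6) — ~x6 is true.
  8. (x7 \/ ~x3) — ~x3 is true.
  9. (~x5 \/ ~x4) — ~x5 is true.
  10. (~x4 \/ x9) — ~x4 is true.
  11. (~x9 \/ x8 \/ ~x1) — x8 is true.
  12. (~x1 \/ ~x5 \/ x3) — ~x1 is true.
  13. (x2 \/ x7 \/ ~x1) — ~x1 is true.
  14. (~x1 \/ ~x2 \/ x4) — ~x1 is true.
  15. (x3 \/ x8) — x8 is true.
  16. (~x4 \/ x7 \/ x9) — ~x4 is true.
  17. (~x9 \/ ~x2) — ~x2 is true.
  18. (~x5 \/ ~x3 \/ ~x7) — ~x5 is true.
  19. (~x6 \/ ~x1) — ~x6 is true.
  20. (~x6 \/ x7) — ~x6 is true.
  21. (~x4 \/ ~x2) — ~x4 is true.
  22. (x5 \/ ~x3) — ~x3 is true.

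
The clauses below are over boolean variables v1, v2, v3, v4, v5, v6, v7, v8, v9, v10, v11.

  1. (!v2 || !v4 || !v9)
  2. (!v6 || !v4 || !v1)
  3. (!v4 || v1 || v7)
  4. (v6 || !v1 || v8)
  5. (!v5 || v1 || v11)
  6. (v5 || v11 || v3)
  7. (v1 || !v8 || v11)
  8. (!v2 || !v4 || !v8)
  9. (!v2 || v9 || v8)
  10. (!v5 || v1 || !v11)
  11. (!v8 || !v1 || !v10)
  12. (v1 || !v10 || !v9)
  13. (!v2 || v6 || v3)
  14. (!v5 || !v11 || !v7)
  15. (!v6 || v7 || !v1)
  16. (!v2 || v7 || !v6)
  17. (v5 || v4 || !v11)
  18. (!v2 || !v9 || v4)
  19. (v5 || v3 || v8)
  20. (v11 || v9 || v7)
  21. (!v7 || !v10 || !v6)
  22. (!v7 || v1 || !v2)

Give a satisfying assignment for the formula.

v1=True, v2=False, v3=True, v4=False, v5=True, v6=False, v7=True, v8=True, v9=True, v10=False, v11=False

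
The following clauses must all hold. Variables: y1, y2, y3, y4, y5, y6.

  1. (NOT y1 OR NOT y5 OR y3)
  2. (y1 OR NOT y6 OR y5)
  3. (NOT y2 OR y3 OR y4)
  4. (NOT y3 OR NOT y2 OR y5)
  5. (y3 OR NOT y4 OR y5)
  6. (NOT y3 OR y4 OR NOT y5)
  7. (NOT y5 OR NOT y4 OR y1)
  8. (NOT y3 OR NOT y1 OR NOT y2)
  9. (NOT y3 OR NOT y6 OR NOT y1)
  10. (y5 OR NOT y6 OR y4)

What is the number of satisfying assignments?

9

Split on y3, then y5.
  y3=T, y5=T: remaining (y1,y2,y4,y6) ∈ {(T,F,T,F)} — 1.
  y3=T, y5=F: remaining (y1,y2,y4,y6) ∈ {(F,F,F,F); (F,F,T,F); (T,F,F,F); (T,F,T,F)} — 4.
  y3=F, y5=T: remaining (y1,y2,y4,y6) ∈ {(F,F,F,F); (F,F,F,T)} — 2.
  y3=F, y5=F: remaining (y1,y2,y4,y6) ∈ {(F,F,F,F); (T,F,F,F)} — 2.
Total: 1 + 4 + 2 + 2 = 9.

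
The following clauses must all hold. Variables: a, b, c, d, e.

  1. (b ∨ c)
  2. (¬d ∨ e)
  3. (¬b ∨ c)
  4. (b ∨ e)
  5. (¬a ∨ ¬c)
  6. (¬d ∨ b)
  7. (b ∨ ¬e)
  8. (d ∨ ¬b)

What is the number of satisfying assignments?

1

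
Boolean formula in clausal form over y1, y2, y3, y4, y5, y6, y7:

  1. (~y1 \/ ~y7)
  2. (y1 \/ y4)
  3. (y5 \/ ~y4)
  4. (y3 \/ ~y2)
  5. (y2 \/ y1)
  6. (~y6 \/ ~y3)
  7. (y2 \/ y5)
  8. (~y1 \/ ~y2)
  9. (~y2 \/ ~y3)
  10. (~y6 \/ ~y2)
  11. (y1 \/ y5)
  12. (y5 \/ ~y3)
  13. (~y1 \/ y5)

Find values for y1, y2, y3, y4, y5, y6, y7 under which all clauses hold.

Pure literal: y5 appears only positively; assign y5 = True.
Pure literal: y7 appears only negated; assign y7 = False.
Set y1 = True and propagate.
  then y2 is forced to False.
For the remaining variables, y3 = False, y4 = False, y6 = True works.
Every clause has at least one true literal under this assignment.

y1 = 1, y2 = 0, y3 = 0, y4 = 0, y5 = 1, y6 = 1, y7 = 0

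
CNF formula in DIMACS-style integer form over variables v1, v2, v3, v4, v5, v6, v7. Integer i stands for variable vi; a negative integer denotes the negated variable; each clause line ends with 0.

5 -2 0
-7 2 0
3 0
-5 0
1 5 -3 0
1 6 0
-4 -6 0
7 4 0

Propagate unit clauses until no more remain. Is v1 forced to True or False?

True

(v3) stands alone — v3 = True.
(~v5) is a unit clause: v5 = False.
(~v2 | v5) with v5 = False leaves only ~v2, so v2 = False.
In (v2 | ~v7), v2 is now false; ~v7 must hold, so v7 = False.
From (~v3 | v1 | v5) and v5 = False, v3 = True: v1 = True.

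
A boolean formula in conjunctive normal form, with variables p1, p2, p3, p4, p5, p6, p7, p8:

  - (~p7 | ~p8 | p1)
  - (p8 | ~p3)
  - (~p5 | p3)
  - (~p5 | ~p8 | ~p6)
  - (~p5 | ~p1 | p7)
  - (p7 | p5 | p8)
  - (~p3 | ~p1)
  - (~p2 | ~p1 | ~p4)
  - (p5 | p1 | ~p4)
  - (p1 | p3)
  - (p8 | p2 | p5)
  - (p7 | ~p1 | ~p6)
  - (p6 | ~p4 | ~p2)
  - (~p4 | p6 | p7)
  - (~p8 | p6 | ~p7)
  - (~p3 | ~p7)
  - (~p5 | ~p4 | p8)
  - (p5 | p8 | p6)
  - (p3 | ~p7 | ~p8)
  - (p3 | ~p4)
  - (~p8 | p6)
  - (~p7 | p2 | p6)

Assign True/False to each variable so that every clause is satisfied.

Pure literal: p4 appears only negated; assign p4 = False.
Branch on p1: take p1 = True.
  then p3 is forced to False.
  then p5 is forced to False.
Branch on p2: take p2 = True.
Try p6 = True.
  then p7 is forced to True.
  then p8 is forced to False.

p1 = 1, p2 = 1, p3 = 0, p4 = 0, p5 = 0, p6 = 1, p7 = 1, p8 = 0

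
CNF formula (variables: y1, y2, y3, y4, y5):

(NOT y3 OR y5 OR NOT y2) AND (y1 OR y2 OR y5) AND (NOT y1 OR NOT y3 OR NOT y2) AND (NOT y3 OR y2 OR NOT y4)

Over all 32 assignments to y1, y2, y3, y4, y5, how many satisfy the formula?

Case analysis on y2 and y3:
  y2=1, y3=1: remaining (y1,y4,y5) ∈ {(0,0,1); (0,1,1)} — 2.
  y2=1, y3=0: y1, y4, y5 free → 2^3 = 8.
  y2=0, y3=1: remaining (y1,y4,y5) ∈ {(0,0,1); (1,0,0); (1,0,1)} — 3.
  y2=0, y3=0: y4 free; 3 ways for (y1,y5) × 2^1 = 6.
Total: 2 + 8 + 3 + 6 = 19.

19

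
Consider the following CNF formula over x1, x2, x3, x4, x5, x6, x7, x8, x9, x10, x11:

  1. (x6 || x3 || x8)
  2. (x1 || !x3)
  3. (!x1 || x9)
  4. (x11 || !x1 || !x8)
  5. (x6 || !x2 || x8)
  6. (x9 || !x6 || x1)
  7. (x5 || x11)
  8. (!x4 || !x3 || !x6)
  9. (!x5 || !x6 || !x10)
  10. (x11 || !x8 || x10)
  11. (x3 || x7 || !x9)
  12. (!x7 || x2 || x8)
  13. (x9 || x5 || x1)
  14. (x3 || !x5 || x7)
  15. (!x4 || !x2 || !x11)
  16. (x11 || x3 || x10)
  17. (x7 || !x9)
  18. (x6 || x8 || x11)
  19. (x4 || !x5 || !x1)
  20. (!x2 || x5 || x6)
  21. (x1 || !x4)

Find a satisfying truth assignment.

x1=True, x2=False, x3=True, x4=True, x5=False, x6=False, x7=True, x8=True, x9=True, x10=True, x11=True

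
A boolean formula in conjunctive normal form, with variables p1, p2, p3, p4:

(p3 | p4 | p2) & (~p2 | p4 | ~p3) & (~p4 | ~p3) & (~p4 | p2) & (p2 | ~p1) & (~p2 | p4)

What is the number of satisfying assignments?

Satisfying assignments:
  p1=F p2=F p3=T p4=F
  p1=F p2=T p3=F p4=T
  p1=T p2=T p3=F p4=T
That's 3 in total.

3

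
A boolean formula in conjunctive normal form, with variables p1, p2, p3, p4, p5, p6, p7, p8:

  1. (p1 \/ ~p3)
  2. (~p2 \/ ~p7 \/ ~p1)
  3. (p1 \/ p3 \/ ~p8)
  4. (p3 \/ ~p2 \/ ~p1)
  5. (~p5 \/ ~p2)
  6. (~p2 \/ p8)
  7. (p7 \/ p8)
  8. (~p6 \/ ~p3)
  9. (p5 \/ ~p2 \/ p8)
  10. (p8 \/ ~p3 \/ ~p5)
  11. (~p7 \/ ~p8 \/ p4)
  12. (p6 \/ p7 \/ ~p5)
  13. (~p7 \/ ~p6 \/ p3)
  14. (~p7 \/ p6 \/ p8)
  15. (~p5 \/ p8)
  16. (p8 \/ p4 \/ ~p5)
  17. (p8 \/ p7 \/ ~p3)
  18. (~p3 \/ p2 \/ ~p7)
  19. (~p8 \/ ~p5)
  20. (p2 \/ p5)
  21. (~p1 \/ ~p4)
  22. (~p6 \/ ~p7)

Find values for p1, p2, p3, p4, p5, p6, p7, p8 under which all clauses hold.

p1=True, p2=True, p3=True, p4=False, p5=False, p6=False, p7=False, p8=True

Branch on p1: take p1 = True.
  then p4 is forced to False.
For the remaining variables, p2 = True, p3 = True, p5 = False, p6 = False, p7 = False, p8 = True works.
Every clause has at least one true literal under this assignment.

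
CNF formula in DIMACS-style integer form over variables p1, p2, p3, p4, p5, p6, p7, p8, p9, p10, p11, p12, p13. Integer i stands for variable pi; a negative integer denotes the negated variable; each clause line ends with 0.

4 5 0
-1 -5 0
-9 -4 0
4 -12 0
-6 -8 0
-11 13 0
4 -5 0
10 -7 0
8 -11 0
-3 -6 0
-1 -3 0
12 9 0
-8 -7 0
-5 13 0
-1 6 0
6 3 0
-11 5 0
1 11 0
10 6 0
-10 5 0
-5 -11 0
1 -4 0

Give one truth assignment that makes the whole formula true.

Pure literal: p7 appears only negated; assign p7 = False.
Branch on p1: take p1 = True.
  then p5 is forced to False.
  then p4 is forced to True.
  then p9 is forced to False.
  then p3 is forced to False.
  then p12 is forced to True.
  then p6 is forced to True.
  then p8 is forced to False.
  then p11 is forced to False.
  then p10 is forced to False.
p2, p13 are now unconstrained; take p2 = False, p13 = False.
Every clause has at least one true literal under this assignment.

p1=T, p2=F, p3=F, p4=T, p5=F, p6=T, p7=F, p8=F, p9=F, p10=F, p11=F, p12=T, p13=F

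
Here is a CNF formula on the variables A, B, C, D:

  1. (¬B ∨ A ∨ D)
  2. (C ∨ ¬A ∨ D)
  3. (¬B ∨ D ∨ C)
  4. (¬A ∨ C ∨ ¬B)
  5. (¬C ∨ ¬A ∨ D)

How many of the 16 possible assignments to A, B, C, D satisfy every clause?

Case analysis on A and C:
  A=1, C=1: remaining (B,D) ∈ {(0,1); (1,1)} — 2.
  A=1, C=0: remaining (B,D) ∈ {(0,1)} — 1.
  A=0, C=1: remaining (B,D) ∈ {(0,0); (0,1); (1,1)} — 3.
  A=0, C=0: remaining (B,D) ∈ {(0,0); (0,1); (1,1)} — 3.
Total: 2 + 1 + 3 + 3 = 9.

9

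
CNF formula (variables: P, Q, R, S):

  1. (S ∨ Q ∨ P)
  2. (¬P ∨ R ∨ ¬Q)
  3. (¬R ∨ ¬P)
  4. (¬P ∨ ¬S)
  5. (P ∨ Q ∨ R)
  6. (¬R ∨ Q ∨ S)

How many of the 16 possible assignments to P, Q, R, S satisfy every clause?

6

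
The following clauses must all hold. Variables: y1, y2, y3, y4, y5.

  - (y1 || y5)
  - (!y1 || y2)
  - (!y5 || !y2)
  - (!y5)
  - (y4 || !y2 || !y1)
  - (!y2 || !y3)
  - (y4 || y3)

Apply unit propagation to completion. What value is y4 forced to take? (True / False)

(!y5) stands alone — y5 = False.
(y5 || y1) with y5 = False leaves only y1, so y1 = True.
(!y1 || y2) with y1 = True leaves only y2, so y2 = True.
In (!y1 || y4 || !y2), !y1, !y2 are now false; y4 must hold, so y4 = True.

True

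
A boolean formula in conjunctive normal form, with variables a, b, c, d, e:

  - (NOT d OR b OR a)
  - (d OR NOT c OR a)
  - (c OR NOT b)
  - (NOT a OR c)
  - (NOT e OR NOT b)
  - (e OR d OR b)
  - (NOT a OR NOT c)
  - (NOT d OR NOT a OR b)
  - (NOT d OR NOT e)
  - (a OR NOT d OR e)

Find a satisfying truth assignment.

Branch on a: take a = False.
Set b = False and propagate.
  then d is forced to False.
  then c is forced to False.
  then e is forced to True.
Every clause has at least one true literal under this assignment.

a = False, b = False, c = False, d = False, e = True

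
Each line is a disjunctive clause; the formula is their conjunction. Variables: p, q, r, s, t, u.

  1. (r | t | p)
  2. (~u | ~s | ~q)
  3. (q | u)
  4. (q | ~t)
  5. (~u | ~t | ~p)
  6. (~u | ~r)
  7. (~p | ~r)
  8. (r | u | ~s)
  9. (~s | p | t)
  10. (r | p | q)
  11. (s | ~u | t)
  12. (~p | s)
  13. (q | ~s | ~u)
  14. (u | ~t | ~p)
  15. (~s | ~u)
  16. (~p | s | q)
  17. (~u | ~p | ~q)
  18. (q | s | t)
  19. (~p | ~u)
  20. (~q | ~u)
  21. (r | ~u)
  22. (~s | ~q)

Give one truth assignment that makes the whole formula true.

Try p = False.
Set q = True and propagate.
  then u is forced to False.
  then s is forced to False.
For the remaining variables, r = True, t = False works.

p=F, q=T, r=T, s=F, t=F, u=F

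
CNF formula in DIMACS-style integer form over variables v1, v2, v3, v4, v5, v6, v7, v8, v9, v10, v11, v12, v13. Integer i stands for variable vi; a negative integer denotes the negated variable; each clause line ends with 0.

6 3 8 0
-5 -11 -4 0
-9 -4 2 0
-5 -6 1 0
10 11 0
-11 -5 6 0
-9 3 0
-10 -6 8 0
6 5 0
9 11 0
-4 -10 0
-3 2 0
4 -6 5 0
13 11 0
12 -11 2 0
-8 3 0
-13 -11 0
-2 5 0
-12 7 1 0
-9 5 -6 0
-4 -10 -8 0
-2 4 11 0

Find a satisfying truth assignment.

Pure literal: v1 appears only positively; assign v1 = True.
v7 occurs only positively in the remaining clauses — set v7 = True.
Branch on v2: take v2 = True.
  then v5 is forced to True.
Try v3 = True.
Branch on v4: take v4 = False.
  then v11 is forced to True.
  then v6 is forced to True.
  then v13 is forced to False.
For the remaining variables, v8 = False, v9 = False, v10 = False, v12 = True works.

v1 = T  v2 = T  v3 = T  v4 = F  v5 = T  v6 = T  v7 = T  v8 = F  v9 = F  v10 = F  v11 = T  v12 = T  v13 = F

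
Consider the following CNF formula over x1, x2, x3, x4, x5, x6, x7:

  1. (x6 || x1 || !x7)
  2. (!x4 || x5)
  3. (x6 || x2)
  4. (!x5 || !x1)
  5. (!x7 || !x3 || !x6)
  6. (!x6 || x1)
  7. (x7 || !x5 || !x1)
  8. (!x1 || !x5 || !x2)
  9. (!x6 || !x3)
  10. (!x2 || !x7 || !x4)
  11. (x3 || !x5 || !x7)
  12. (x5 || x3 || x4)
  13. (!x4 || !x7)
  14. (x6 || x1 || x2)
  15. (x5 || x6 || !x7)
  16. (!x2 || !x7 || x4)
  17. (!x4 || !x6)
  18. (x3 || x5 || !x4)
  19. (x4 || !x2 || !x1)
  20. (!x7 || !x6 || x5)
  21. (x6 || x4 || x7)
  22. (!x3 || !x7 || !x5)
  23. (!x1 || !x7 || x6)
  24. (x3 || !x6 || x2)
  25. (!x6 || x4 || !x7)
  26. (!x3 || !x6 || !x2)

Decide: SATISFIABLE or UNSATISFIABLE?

SATISFIABLE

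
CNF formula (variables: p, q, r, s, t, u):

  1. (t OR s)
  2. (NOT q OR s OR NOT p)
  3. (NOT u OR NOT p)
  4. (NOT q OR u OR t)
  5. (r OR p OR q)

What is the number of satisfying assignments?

Case analysis on p and q:
  p=T, q=T: remaining (r,s,t,u) ∈ {(F,T,T,F); (T,T,T,F)} — 2.
  p=T, q=F: r free; 3 ways for (s,t,u) × 2^1 = 6.
  p=F, q=T: r free; 5 ways for (s,t,u) × 2^1 = 10.
  p=F, q=F: u free; 3 ways for (r,s,t) × 2^1 = 6.
Total: 2 + 6 + 10 + 6 = 24.

24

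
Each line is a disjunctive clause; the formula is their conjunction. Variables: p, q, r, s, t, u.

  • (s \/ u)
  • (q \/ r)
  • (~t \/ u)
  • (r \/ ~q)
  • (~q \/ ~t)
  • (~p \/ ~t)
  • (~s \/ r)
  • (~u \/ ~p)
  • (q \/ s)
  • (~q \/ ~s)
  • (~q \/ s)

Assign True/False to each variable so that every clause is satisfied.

p=1  q=0  r=1  s=1  t=0  u=0

Check each clause:
  1. (u \/ s) — s is true.
  2. (q \/ r) — r is true.
  3. (~t \/ u) — ~t is true.
  4. (~q \/ r) — r is true.
  5. (~t \/ ~q) — ~t is true.
  6. (~p \/ ~t) — ~t is true.
  7. (~s \/ r) — r is true.
  8. (~p \/ ~u) — ~u is true.
  9. (s \/ q) — s is true.
  10. (~q \/ ~s) — ~q is true.
  11. (~q \/ s) — s is true.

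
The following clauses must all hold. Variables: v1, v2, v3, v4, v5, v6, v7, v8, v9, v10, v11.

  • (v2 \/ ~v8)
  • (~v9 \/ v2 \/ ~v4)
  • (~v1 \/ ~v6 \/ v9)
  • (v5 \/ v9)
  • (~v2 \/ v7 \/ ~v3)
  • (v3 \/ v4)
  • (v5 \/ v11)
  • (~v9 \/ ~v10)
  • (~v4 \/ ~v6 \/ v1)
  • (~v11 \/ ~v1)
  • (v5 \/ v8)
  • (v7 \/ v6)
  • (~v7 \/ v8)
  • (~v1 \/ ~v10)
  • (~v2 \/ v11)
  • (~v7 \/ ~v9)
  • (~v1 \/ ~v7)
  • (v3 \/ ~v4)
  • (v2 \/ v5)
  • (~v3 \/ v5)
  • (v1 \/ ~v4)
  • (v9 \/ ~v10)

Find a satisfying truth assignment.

v1=F, v2=F, v3=T, v4=F, v5=T, v6=T, v7=F, v8=F, v9=F, v10=F, v11=T

v5 occurs only positively in the remaining clauses — set v5 = True.
Pure literal: v10 appears only negated; assign v10 = False.
Try v1 = False.
  then v4 is forced to False.
  then v3 is forced to True.
Set v2 = False and propagate.
  then v8 is forced to False.
  then v7 is forced to False.
  then v6 is forced to True.
v9, v11 are now unconstrained; take v9 = False, v11 = True.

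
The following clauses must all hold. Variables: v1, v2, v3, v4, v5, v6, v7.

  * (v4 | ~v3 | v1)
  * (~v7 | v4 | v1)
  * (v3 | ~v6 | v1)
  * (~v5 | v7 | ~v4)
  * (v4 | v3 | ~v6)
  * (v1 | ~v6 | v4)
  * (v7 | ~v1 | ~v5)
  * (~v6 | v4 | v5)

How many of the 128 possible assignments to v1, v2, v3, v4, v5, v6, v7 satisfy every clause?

60

Case analysis on v4 and v1:
  v4=T, v1=T: v2, v3, v6 free; 3 ways for (v5,v7) × 2^3 = 24.
  v4=T, v1=F: v2 free; 9 ways for (v3,v5,v6,v7) × 2^1 = 18.
  v4=F, v1=T: v2 free; 7 ways for (v3,v5,v6,v7) × 2^1 = 14.
  v4=F, v1=F: remaining (v2,v3,v5,v6,v7) ∈ {(F,F,F,F,F); (F,F,T,F,F); (T,F,F,F,F); (T,F,T,F,F)} — 4.
Total: 24 + 18 + 14 + 4 = 60.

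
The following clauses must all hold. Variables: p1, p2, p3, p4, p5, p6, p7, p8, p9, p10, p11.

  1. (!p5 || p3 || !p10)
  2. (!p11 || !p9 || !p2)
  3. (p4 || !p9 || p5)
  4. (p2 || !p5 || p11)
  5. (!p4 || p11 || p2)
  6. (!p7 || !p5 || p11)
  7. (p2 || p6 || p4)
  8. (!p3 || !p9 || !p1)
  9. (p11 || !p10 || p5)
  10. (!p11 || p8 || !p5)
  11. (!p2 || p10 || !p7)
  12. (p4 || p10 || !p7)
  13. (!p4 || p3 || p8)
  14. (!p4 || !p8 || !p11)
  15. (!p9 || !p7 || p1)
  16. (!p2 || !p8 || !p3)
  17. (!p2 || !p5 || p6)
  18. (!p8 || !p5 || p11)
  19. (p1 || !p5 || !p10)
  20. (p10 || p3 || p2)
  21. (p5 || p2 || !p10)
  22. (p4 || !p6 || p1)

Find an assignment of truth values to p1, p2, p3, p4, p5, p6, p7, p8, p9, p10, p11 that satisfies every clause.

p1=True, p2=True, p3=True, p4=False, p5=True, p6=True, p7=False, p8=False, p9=False, p10=True, p11=False

Check each clause:
  1. (!p10 || p3 || !p5) — p3 is true.
  2. (!p9 || !p2 || !p11) — !p11 is true.
  3. (p4 || !p9 || p5) — p5 is true.
  4. (p2 || !p5 || p11) — p2 is true.
  5. (p11 || !p4 || p2) — p2 is true.
  6. (!p5 || !p7 || p11) — !p7 is true.
  7. (p4 || p6 || p2) — p2 is true.
  8. (!p3 || !p1 || !p9) — !p9 is true.
  9. (!p10 || p5 || p11) — p5 is true.
  10. (!p5 || !p11 || p8) — !p11 is true.
  11. (!p7 || p10 || !p2) — !p7 is true.
  12. (p4 || !p7 || p10) — !p7 is true.
  13. (!p4 || p8 || p3) — p3 is true.
  14. (!p11 || !p4 || !p8) — !p8 is true.
  15. (!p7 || !p9 || p1) — !p7 is true.
  16. (!p2 || !p3 || !p8) — !p8 is true.
  17. (!p5 || p6 || !p2) — p6 is true.
  18. (!p5 || !p8 || p11) — !p8 is true.
  19. (!p5 || !p10 || p1) — p1 is true.
  20. (p3 || p2 || p10) — p2 is true.
  21. (p5 || !p10 || p2) — p2 is true.
  22. (!p6 || p1 || p4) — p1 is true.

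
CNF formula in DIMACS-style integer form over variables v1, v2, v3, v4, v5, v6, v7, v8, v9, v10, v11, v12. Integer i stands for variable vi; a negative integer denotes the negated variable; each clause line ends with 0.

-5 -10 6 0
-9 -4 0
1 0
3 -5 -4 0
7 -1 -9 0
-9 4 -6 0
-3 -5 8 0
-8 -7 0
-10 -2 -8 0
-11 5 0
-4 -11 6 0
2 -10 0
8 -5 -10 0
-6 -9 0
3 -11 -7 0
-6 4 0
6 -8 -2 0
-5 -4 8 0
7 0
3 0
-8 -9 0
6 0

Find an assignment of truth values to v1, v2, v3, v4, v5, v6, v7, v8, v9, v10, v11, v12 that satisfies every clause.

The clause (v1) is unit: v1 must be True.
Unit propagation: (v7) forces v7 = True.
The clause (¬v8) is unit: v8 must be False.
The clause (v3) is unit: v3 must be True.
Unit propagation: (¬v5) forces v5 = False.
The clause (¬v11) is unit: v11 must be False.
Unit propagation: (v6) forces v6 = True.
(¬v9) is a unit clause, so v9 = False.
The clause (v4) is unit: v4 must be True.
v10 occurs only negated in the remaining clauses — set v10 = False.
v2, v12 are now unconstrained; take v2 = False, v12 = False.
Every clause has at least one true literal under this assignment.

v1=T  v2=F  v3=T  v4=T  v5=F  v6=T  v7=T  v8=F  v9=F  v10=F  v11=F  v12=F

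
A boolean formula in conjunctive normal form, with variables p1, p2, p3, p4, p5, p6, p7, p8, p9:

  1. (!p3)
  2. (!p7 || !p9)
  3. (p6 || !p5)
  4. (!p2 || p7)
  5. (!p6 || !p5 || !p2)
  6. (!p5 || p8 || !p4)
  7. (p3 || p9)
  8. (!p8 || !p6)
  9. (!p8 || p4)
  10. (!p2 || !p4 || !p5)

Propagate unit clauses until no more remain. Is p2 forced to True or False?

False

(!p3) stands alone — p3 = False.
(p9 || p3): since p3 = False, the clause reduces to (p9). p9 = True.
(!p9 || !p7): since p9 = True, the clause reduces to (!p7). p7 = False.
From (!p2 || p7) and p7 = False: p2 = False.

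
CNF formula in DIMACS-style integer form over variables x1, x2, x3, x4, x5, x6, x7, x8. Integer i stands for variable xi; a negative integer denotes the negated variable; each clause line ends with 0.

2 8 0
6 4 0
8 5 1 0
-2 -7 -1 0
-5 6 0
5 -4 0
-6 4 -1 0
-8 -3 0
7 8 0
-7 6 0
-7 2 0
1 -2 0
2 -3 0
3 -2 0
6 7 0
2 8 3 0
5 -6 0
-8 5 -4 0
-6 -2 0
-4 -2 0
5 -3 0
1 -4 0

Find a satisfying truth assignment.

Try x1 = False.
  then x2 is forced to False.
  then x8 is forced to True.
  then x3 is forced to False.
  then x7 is forced to False.
  then x6 is forced to True.
  then x5 is forced to True.
  then x4 is forced to False.

x1=F  x2=F  x3=F  x4=F  x5=T  x6=T  x7=F  x8=T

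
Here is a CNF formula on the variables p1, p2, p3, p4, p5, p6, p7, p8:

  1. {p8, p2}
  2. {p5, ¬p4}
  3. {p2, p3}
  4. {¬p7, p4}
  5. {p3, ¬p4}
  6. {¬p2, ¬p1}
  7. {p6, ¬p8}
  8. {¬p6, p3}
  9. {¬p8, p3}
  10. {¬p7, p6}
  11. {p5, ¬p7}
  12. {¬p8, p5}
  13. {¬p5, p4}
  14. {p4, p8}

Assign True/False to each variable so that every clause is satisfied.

p1 = T  p2 = F  p3 = T  p4 = T  p5 = T  p6 = T  p7 = F  p8 = T

Check each clause:
  1. {p8, p2} — p8 is true.
  2. {p5, ¬p4} — p5 is true.
  3. {p3, p2} — p3 is true.
  4. {¬p7, p4} — ¬p7 is true.
  5. {¬p4, p3} — p3 is true.
  6. {¬p2, ¬p1} — ¬p2 is true.
  7. {p6, ¬p8} — p6 is true.
  8. {p3, ¬p6} — p3 is true.
  9. {p3, ¬p8} — p3 is true.
  10. {¬p7, p6} — ¬p7 is true.
  11. {p5, ¬p7} — ¬p7 is true.
  12. {¬p8, p5} — p5 is true.
  13. {p4, ¬p5} — p4 is true.
  14. {p4, p8} — p8 is true.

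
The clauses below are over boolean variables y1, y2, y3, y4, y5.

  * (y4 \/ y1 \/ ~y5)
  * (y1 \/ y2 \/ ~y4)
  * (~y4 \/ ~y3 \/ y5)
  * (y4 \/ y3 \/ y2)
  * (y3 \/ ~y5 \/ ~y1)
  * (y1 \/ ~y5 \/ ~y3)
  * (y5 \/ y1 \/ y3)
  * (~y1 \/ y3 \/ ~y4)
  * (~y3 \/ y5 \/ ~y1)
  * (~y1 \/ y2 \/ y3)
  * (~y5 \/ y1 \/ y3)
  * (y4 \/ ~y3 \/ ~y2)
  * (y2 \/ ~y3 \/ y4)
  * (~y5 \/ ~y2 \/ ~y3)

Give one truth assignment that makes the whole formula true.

Try y1 = True.
For the remaining variables, y2 = False, y3 = True, y4 = True, y5 = True works.

y1=T, y2=F, y3=T, y4=T, y5=T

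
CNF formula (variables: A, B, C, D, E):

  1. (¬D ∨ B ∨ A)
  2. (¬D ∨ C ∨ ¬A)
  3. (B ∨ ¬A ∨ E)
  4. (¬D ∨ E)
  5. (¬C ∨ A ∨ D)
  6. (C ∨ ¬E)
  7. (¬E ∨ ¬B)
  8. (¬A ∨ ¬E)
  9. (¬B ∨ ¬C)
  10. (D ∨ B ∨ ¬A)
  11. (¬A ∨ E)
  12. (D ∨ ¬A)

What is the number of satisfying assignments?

2

Satisfying assignments:
  A=0 B=0 C=0 D=0 E=0
  A=0 B=1 C=0 D=0 E=0
That's 2 in total.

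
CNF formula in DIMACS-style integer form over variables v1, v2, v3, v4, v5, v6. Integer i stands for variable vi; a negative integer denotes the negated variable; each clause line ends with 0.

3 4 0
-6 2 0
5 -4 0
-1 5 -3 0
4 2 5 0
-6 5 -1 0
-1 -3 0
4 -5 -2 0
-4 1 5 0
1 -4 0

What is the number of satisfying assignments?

The models are:
  v1=F v2=F v3=T v4=F v5=T v6=F
  v1=F v2=T v3=T v4=F v5=F v6=F
  v1=F v2=T v3=T v4=F v5=F v6=T
  v1=T v2=F v3=F v4=T v5=T v6=F
  v1=T v2=T v3=F v4=T v5=T v6=F
  v1=T v2=T v3=F v4=T v5=T v6=T
That's 6 in total.

6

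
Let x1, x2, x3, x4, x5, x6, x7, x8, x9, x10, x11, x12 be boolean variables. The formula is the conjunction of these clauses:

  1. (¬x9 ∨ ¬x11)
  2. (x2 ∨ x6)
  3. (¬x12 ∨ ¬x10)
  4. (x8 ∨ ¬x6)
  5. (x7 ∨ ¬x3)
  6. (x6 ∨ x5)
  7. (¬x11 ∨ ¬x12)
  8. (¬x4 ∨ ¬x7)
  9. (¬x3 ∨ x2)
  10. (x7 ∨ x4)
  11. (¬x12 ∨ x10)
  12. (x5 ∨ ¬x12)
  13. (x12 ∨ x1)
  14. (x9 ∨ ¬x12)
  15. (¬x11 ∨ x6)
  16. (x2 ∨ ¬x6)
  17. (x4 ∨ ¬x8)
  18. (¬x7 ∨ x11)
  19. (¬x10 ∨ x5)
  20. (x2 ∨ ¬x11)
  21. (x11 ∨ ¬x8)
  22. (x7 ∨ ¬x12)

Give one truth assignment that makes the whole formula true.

Pure literal: x1 appears only positively; assign x1 = True.
x2 occurs only positively in the remaining clauses — set x2 = True.
Branch on x3: take x3 = False.
Set x4 = True and propagate.
  then x7 is forced to False.
  then x12 is forced to False.
For the remaining variables, x5 = True, x6 = True, x8 = True, x9 = False, x10 = False, x11 = True works.
Every clause has at least one true literal under this assignment.

x1=True, x2=True, x3=False, x4=True, x5=True, x6=True, x7=False, x8=True, x9=False, x10=False, x11=True, x12=False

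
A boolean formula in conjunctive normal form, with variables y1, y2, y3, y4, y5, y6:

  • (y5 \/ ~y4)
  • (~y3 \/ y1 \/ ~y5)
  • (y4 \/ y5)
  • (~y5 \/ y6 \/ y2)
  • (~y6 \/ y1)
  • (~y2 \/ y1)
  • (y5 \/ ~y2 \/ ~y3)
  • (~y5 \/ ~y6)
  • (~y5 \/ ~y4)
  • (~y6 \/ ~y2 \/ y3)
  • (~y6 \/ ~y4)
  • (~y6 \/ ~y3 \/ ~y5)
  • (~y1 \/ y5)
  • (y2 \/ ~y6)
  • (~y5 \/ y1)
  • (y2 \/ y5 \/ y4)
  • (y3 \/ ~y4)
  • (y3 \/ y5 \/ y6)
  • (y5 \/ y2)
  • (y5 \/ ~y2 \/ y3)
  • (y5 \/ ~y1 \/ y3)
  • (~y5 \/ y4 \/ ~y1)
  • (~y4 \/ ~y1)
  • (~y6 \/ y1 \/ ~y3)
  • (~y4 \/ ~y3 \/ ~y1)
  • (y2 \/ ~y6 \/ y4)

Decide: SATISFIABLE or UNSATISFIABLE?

UNSATISFIABLE

y5 = True:
  propagation gives y6=False, y2=True, y1=True, y4=False; an empty clause results — contradiction.
y5 = False:
  propagation gives y4=False; an empty clause results — contradiction.
Every branch closes, so no satisfying assignment exists.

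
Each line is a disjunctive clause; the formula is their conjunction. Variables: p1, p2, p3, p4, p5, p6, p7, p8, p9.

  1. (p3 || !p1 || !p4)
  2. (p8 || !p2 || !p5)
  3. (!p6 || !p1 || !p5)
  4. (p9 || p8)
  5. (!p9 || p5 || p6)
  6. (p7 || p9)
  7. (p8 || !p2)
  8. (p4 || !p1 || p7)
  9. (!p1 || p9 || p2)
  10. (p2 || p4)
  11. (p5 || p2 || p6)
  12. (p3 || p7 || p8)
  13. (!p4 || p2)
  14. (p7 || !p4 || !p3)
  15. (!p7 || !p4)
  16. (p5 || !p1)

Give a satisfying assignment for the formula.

p1 = F, p2 = T, p3 = F, p4 = T, p5 = T, p6 = T, p7 = F, p8 = T, p9 = T

p1 occurs only negated in the remaining clauses — set p1 = False.
Pure literal: p8 appears only positively; assign p8 = True.
Try p2 = True.
Branch on p3: take p3 = False.
The remaining clauses are satisfied by p4 = True, p5 = True, p6 = True, p7 = False, p9 = True.
Check each clause:
  1. (!p4 || !p1 || p3) — !p1 is true.
  2. (!p5 || !p2 || p8) — p8 is true.
  3. (!p6 || !p1 || !p5) — !p1 is true.
  4. (p9 || p8) — p8 is true.
  5. (!p9 || p5 || p6) — p5 is true.
  6. (p7 || p9) — p9 is true.
  7. (p8 || !p2) — p8 is true.
  8. (p4 || p7 || !p1) — p4 is true.
  9. (p2 || !p1 || p9) — p9 is true.
  10. (p2 || p4) — p2 is true.
  11. (p2 || p5 || p6) — p2 is true.
  12. (p3 || p7 || p8) — p8 is true.
  13. (p2 || !p4) — p2 is true.
  14. (!p3 || !p4 || p7) — !p3 is true.
  15. (!p7 || !p4) — !p7 is true.
  16. (!p1 || p5) — p5 is true.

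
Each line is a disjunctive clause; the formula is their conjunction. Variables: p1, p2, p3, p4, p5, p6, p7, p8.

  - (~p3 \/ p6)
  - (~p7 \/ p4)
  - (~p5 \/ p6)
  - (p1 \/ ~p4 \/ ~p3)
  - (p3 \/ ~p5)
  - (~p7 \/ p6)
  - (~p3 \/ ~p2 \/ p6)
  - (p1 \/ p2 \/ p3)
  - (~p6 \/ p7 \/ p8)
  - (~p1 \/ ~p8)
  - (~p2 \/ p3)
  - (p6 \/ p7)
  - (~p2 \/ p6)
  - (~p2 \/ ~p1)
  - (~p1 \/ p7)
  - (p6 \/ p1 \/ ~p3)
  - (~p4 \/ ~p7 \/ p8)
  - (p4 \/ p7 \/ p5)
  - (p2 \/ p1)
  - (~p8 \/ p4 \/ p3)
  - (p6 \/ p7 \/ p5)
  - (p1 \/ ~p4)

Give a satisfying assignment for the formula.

p1 = False, p2 = True, p3 = True, p4 = False, p5 = True, p6 = True, p7 = False, p8 = True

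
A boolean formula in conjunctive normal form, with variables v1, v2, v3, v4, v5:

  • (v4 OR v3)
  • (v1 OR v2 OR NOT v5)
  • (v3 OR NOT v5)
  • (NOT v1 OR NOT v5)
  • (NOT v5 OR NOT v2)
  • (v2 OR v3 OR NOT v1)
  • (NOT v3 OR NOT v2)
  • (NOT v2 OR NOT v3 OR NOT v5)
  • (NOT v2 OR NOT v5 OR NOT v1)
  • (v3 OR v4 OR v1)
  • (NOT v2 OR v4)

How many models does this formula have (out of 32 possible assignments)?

7

Case analysis on v2 and v3:
  v2=T, v3=T: a clause becomes empty — 0.
  v2=T, v3=F: remaining (v1,v4,v5) ∈ {(F,T,F); (T,T,F)} — 2.
  v2=F, v3=T: remaining (v1,v4,v5) ∈ {(F,F,F); (F,T,F); (T,F,F); (T,T,F)} — 4.
  v2=F, v3=F: remaining (v1,v4,v5) ∈ {(F,T,F)} — 1.
Total: 0 + 2 + 4 + 1 = 7.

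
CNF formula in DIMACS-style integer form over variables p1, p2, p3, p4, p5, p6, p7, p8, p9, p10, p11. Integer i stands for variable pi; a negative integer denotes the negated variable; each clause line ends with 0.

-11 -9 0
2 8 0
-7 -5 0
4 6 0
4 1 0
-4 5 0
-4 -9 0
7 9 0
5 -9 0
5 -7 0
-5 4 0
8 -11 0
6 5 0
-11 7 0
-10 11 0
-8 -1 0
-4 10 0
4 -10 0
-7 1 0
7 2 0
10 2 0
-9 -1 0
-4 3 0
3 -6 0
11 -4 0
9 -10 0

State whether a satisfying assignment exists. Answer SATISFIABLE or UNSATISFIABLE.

UNSATISFIABLE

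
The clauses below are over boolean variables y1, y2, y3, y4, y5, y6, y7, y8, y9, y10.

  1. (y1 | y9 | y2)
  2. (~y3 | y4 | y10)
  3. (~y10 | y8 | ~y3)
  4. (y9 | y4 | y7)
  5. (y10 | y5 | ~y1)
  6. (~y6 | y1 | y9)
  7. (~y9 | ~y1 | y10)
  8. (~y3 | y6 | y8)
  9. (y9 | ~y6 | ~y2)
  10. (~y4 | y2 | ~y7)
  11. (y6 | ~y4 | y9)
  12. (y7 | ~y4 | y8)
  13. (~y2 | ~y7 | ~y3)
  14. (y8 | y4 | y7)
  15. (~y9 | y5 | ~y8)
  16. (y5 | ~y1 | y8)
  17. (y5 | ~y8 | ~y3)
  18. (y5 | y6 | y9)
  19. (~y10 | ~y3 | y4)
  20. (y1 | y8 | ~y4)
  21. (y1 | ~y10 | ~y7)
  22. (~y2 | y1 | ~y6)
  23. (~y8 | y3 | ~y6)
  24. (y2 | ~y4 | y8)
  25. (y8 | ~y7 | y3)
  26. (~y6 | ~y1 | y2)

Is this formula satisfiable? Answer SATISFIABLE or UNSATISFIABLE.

y5 occurs only positively in the remaining clauses — set y5 = True.
Set y1 = False and propagate.
Branch on y2: take y2 = False.
  then y9 is forced to True.
Set y3 = True and propagate.
For the remaining variables, y4 = True, y6 = False, y7 = False, y8 = True, y10 = False works.
Every clause has at least one true literal under this assignment.
So y1 = False  y2 = False  y3 = True  y4 = True  y5 = True  y6 = False  y7 = False  y8 = True  y9 = True  y10 = False is a satisfying assignment.

SATISFIABLE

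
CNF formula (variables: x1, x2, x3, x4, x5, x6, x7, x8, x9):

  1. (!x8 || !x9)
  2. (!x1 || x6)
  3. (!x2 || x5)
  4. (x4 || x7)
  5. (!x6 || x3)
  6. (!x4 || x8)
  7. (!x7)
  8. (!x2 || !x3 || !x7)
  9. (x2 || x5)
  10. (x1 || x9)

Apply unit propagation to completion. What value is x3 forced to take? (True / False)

True

(!x7) is a unit clause: x7 = False.
(x7 || x4): since x7 = False, the clause reduces to (x4). x4 = True.
In (x8 || !x4), !x4 is now false; x8 must hold, so x8 = True.
(!x9 || !x8): since x8 = True, the clause reduces to (!x9). x9 = False.
(x1 || x9): since x9 = False, the clause reduces to (x1). x1 = True.
In (x6 || !x1), !x1 is now false; x6 must hold, so x6 = True.
(x3 || !x6) with x6 = True leaves only x3, so x3 = True.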